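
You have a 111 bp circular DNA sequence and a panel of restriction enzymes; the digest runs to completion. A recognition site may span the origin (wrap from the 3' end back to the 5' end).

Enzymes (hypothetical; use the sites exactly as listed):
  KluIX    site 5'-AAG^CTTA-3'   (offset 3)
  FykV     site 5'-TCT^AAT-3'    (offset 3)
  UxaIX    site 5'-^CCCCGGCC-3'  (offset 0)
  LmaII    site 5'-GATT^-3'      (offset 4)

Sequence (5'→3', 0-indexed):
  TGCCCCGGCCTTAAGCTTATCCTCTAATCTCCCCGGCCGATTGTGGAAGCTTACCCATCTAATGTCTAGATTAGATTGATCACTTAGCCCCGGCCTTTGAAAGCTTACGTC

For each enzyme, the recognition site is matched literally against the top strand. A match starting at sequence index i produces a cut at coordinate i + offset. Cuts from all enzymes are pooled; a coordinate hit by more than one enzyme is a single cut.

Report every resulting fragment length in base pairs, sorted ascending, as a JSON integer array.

[5,5,7,10,10,10,11,12,12,13,16]

Scan for sites:
  KluIX (AAGCTTA, off=3): starts [12, 46, 100] → cuts [15, 49, 103]
  FykV (TCTAAT, off=3): starts [22, 57] → cuts [25, 60]
  UxaIX (CCCCGGCC, off=0): starts [2, 30, 87] → cuts [2, 30, 87]
  LmaII (GATT, off=4): starts [38, 68, 73] → cuts [42, 72, 77]

All cut coordinates (distinct, sorted): [2, 15, 25, 30, 42, 49, 60, 72, 77, 87, 103]

Fragments:
  2→15: 13 bp
  15→25: 10 bp
  25→30: 5 bp
  30→42: 12 bp
  42→49: 7 bp
  49→60: 11 bp
  60→72: 12 bp
  72→77: 5 bp
  77→87: 10 bp
  87→103: 16 bp
  103→2 (wrap): 111-103+2 = 10 bp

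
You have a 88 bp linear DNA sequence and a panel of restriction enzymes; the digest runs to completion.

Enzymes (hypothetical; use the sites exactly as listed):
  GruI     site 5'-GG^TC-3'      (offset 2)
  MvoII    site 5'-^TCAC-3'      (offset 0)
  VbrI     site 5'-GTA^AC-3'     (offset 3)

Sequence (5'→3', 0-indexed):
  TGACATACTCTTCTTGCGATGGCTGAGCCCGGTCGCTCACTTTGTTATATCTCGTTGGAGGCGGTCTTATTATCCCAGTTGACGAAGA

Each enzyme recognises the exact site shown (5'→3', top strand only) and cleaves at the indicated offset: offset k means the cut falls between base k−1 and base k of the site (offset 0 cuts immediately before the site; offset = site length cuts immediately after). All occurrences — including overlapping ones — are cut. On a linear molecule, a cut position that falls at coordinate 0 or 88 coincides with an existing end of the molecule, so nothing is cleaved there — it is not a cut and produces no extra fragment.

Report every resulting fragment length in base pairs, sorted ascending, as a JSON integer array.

Scan for sites:
  GruI (GGTC, off=2): starts [30, 62] → cuts [32, 64]
  MvoII (TCAC, off=0): starts [36] → cuts [36]
  VbrI (GTAAC, off=3): no sites

All cut coordinates (distinct, sorted): [32, 36, 64]

Fragments:
  [0,32): 32 bp
  [32,36): 4 bp
  [36,64): 28 bp
  [64,88): 24 bp

[4,24,28,32]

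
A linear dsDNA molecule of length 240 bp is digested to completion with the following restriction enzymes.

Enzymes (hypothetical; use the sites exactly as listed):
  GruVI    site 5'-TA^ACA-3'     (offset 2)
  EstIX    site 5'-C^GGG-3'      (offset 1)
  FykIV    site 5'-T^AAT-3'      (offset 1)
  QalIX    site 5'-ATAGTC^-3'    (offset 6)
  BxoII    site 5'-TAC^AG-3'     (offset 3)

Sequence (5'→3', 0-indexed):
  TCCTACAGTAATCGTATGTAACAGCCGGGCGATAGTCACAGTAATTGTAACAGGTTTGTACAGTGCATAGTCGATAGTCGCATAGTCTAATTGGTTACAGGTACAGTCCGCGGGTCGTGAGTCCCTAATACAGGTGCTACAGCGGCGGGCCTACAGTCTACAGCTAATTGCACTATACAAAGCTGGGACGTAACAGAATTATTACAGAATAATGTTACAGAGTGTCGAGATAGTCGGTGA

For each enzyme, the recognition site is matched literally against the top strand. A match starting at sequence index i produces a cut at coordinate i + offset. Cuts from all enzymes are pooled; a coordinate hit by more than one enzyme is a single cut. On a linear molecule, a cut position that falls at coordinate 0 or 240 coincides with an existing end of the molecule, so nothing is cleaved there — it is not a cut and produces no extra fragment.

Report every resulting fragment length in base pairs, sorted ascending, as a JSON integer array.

Scan for sites:
  GruVI TAACA/2: at [18, 47, 190] ⇒ [20, 49, 192]
  EstIX CGGG/1: at [25, 110, 145] ⇒ [26, 111, 146]
  FykIV TAAT/1: at [8, 41, 87, 125, 164, 209] ⇒ [9, 42, 88, 126, 165, 210]
  QalIX ATAGTC/6: at [31, 66, 73, 81, 229] ⇒ [37, 72, 79, 87, 235]
  BxoII TACAG/3: at [3, 58, 95, 101, 128, 137, 151, 158, 202, 215] ⇒ [6, 61, 98, 104, 131, 140, 154, 161, 205, 218]

All cut coordinates (distinct, sorted): [6, 9, 20, 26, 37, 42, 49, 61, 72, 79, 87, 88, 98, 104, 111, 126, 131, 140, 146, 154, 161, 165, 192, 205, 210, 218, 235]

Fragment lengths:
  [0,6): 6 bp
  [6,9): 3 bp
  [9,20): 11 bp
  [20,26): 6 bp
  [26,37): 11 bp
  [37,42): 5 bp
  [42,49): 7 bp
  [49,61): 12 bp
  [61,72): 11 bp
  [72,79): 7 bp
  [79,87): 8 bp
  [87,88): 1 bp
  [88,98): 10 bp
  [98,104): 6 bp
  [104,111): 7 bp
  [111,126): 15 bp
  [126,131): 5 bp
  [131,140): 9 bp
  [140,146): 6 bp
  [146,154): 8 bp
  [154,161): 7 bp
  [161,165): 4 bp
  [165,192): 27 bp
  [192,205): 13 bp
  [205,210): 5 bp
  [210,218): 8 bp
  [218,235): 17 bp
  [235,240): 5 bp

[1,3,4,5,5,5,5,6,6,6,6,7,7,7,7,8,8,8,9,10,11,11,11,12,13,15,17,27]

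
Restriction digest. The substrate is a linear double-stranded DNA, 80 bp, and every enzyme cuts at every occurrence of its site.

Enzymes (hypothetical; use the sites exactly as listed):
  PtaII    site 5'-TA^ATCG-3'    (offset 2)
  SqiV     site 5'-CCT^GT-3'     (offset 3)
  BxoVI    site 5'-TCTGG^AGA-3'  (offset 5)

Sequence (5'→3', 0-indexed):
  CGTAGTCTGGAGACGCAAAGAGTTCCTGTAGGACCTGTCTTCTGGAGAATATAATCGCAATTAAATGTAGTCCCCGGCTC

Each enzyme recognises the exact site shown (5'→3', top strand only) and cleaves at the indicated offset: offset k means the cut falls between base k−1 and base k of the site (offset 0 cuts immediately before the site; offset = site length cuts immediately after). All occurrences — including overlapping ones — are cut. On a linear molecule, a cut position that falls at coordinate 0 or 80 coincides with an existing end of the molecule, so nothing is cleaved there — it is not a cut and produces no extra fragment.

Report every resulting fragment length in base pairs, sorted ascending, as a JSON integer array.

Scan for sites:
  PtaII TAATCG/2: at [51] ⇒ [53]
  SqiV CCTGT/3: at [24, 33] ⇒ [27, 36]
  BxoVI TCTGGAGA/5: at [5, 40] ⇒ [10, 45]

Pooled cuts: [10, 27, 36, 45, 53]

Fragments:
  [0,10): 10 bp
  [10,27): 17 bp
  [27,36): 9 bp
  [36,45): 9 bp
  [45,53): 8 bp
  [53,80): 27 bp

[8,9,9,10,17,27]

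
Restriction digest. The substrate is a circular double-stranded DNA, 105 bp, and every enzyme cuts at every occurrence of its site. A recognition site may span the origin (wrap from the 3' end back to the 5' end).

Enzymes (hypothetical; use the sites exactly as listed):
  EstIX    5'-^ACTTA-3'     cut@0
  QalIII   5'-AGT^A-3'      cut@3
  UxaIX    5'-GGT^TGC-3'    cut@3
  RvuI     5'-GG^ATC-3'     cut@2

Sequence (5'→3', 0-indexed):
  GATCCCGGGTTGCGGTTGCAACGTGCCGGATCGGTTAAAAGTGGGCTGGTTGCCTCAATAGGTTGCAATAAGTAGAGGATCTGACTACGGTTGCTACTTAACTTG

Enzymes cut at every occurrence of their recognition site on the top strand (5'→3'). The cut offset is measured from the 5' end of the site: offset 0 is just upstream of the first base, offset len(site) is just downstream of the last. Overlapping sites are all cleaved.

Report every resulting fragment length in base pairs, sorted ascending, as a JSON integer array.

Site scan:
  EstIX ACTTA/0: at [95] ⇒ [95]
  QalIII AGTA/3: at [70] ⇒ [73]
  UxaIX GGTTGC/3: at [7, 13, 47, 60, 88] ⇒ [10, 16, 50, 63, 91]
  RvuI GGATC/2: at [27, 76, 104] ⇒ [1, 29, 78]

All cut coordinates (distinct, sorted): [1, 10, 16, 29, 50, 63, 73, 78, 91, 95]

Fragments:
  1→10: 9 bp
  10→16: 6 bp
  16→29: 13 bp
  29→50: 21 bp
  50→63: 13 bp
  63→73: 10 bp
  73→78: 5 bp
  78→91: 13 bp
  91→95: 4 bp
  95→1 (wrap): 105-95+1 = 11 bp

[4,5,6,9,10,11,13,13,13,21]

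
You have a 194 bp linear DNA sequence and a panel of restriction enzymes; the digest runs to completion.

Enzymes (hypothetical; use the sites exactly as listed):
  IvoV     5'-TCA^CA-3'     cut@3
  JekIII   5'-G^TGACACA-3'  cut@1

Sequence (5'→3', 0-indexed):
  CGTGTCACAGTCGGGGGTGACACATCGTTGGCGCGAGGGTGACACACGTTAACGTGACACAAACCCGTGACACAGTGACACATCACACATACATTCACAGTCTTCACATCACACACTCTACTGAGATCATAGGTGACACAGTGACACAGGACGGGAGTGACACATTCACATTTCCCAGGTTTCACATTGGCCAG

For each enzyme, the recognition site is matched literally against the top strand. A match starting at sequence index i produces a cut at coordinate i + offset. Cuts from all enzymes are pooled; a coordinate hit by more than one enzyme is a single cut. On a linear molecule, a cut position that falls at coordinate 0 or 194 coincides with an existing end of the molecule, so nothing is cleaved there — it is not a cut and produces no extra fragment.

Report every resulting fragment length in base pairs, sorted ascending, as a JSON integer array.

Scan for sites:
  IvoV (TCACA, off=3): starts [4, 82, 94, 103, 108, 165, 181] → cuts [7, 85, 97, 106, 111, 168, 184]
  JekIII (GTGACACA, off=1): starts [16, 38, 53, 66, 74, 132, 140, 156] → cuts [17, 39, 54, 67, 75, 133, 141, 157]

Pooled cuts: [7, 17, 39, 54, 67, 75, 85, 97, 106, 111, 133, 141, 157, 168, 184]

Fragments:
  [0,7): 7 bp
  [7,17): 10 bp
  [17,39): 22 bp
  [39,54): 15 bp
  [54,67): 13 bp
  [67,75): 8 bp
  [75,85): 10 bp
  [85,97): 12 bp
  [97,106): 9 bp
  [106,111): 5 bp
  [111,133): 22 bp
  [133,141): 8 bp
  [141,157): 16 bp
  [157,168): 11 bp
  [168,184): 16 bp
  [184,194): 10 bp

[5,7,8,8,9,10,10,10,11,12,13,15,16,16,22,22]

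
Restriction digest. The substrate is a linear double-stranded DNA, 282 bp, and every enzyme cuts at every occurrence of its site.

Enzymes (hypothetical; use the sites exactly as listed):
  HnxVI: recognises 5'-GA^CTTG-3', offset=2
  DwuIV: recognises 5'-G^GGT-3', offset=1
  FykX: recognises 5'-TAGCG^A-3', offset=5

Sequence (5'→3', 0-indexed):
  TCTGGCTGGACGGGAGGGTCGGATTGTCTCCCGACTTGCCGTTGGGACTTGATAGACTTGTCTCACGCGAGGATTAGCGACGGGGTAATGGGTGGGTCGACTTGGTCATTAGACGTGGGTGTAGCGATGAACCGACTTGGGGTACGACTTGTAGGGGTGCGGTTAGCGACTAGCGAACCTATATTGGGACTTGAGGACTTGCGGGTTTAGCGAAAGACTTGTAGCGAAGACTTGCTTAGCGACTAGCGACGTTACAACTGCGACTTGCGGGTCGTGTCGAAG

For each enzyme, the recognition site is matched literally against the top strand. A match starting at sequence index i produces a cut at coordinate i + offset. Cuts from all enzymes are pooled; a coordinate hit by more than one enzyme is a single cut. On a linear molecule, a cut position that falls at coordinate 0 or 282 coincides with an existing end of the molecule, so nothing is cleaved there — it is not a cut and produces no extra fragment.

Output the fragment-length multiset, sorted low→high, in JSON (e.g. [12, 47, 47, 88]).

[4,4,4,5,5,6,6,6,7,7,7,7,8,8,9,9,9,9,9,11,13,13,13,14,15,16,17,18,23]

Site scan:
  HnxVI (GACTTG, off=2): starts [32, 45, 54, 98, 133, 145, 187, 195, 215, 228, 261] → cuts [34, 47, 56, 100, 135, 147, 189, 197, 217, 230, 263]
  DwuIV (GGGT, off=1): starts [15, 82, 89, 93, 116, 139, 154, 202, 268] → cuts [16, 83, 90, 94, 117, 140, 155, 203, 269]
  FykX (TAGCGA, off=5): starts [74, 121, 163, 170, 207, 221, 236, 243] → cuts [79, 126, 168, 175, 212, 226, 241, 248]

Pooled cuts: [16, 34, 47, 56, 79, 83, 90, 94, 100, 117, 126, 135, 140, 147, 155, 168, 175, 189, 197, 203, 212, 217, 226, 230, 241, 248, 263, 269]

Fragments:
  [0,16): 16 bp
  [16,34): 18 bp
  [34,47): 13 bp
  [47,56): 9 bp
  [56,79): 23 bp
  [79,83): 4 bp
  [83,90): 7 bp
  [90,94): 4 bp
  [94,100): 6 bp
  [100,117): 17 bp
  [117,126): 9 bp
  [126,135): 9 bp
  [135,140): 5 bp
  [140,147): 7 bp
  [147,155): 8 bp
  [155,168): 13 bp
  [168,175): 7 bp
  [175,189): 14 bp
  [189,197): 8 bp
  [197,203): 6 bp
  [203,212): 9 bp
  [212,217): 5 bp
  [217,226): 9 bp
  [226,230): 4 bp
  [230,241): 11 bp
  [241,248): 7 bp
  [248,263): 15 bp
  [263,269): 6 bp
  [269,282): 13 bp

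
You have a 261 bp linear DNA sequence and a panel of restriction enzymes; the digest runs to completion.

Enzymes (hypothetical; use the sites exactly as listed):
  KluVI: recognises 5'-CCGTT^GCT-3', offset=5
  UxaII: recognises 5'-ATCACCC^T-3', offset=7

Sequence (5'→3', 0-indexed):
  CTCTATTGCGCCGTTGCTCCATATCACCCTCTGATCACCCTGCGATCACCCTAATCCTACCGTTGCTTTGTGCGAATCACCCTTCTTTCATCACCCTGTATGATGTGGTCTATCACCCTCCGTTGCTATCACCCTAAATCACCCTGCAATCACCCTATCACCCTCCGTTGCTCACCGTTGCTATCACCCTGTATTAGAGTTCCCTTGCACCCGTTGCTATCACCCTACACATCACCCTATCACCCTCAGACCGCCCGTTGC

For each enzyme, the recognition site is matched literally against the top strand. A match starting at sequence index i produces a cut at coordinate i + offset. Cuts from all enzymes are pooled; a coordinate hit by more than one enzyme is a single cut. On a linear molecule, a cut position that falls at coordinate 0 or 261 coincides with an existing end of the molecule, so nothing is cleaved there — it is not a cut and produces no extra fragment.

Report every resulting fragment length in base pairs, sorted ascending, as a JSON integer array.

[6,6,8,8,10,10,10,10,10,11,11,11,12,13,14,14,15,16,18,22,26]

Per-enzyme occurrences:
  KluVI CCGTTGCT/5: at [10, 59, 119, 164, 174, 210] ⇒ [15, 64, 124, 169, 179, 215]
  UxaII ATCACCCT/7: at [22, 33, 44, 75, 89, 111, 127, 137, 148, 156, 182, 218, 230, 238] ⇒ [29, 40, 51, 82, 96, 118, 134, 144, 155, 163, 189, 225, 237, 245]

Pooled cuts: [15, 29, 40, 51, 64, 82, 96, 118, 124, 134, 144, 155, 163, 169, 179, 189, 215, 225, 237, 245]

Fragment lengths:
  [0,15): 15 bp
  [15,29): 14 bp
  [29,40): 11 bp
  [40,51): 11 bp
  [51,64): 13 bp
  [64,82): 18 bp
  [82,96): 14 bp
  [96,118): 22 bp
  [118,124): 6 bp
  [124,134): 10 bp
  [134,144): 10 bp
  [144,155): 11 bp
  [155,163): 8 bp
  [163,169): 6 bp
  [169,179): 10 bp
  [179,189): 10 bp
  [189,215): 26 bp
  [215,225): 10 bp
  [225,237): 12 bp
  [237,245): 8 bp
  [245,261): 16 bp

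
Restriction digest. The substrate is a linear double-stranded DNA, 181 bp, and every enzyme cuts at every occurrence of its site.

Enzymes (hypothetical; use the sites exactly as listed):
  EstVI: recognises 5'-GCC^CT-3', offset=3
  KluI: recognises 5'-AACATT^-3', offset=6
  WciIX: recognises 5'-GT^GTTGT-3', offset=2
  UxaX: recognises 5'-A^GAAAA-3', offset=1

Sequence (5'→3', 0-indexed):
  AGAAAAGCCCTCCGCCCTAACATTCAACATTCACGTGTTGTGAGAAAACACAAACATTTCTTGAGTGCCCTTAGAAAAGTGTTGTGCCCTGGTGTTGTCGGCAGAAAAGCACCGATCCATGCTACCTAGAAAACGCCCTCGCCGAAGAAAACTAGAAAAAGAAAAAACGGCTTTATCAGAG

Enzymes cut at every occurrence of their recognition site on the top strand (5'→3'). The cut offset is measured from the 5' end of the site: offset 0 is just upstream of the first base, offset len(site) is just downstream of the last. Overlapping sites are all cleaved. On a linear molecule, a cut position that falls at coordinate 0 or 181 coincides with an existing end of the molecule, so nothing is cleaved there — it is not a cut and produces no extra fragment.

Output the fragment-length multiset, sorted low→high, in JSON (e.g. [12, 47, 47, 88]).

Site scan:
  EstVI GCCCT/3: at [6, 13, 66, 85, 134] ⇒ [9, 16, 69, 88, 137]
  KluI AACATT/6: at [18, 25, 52] ⇒ [24, 31, 58]
  WciIX GTGTTGT/2: at [34, 78, 91] ⇒ [36, 80, 93]
  UxaX AGAAAA/1: at [0, 42, 72, 102, 127, 145, 153, 159] ⇒ [1, 43, 73, 103, 128, 146, 154, 160]

Pooled cuts: [1, 9, 16, 24, 31, 36, 43, 58, 69, 73, 80, 88, 93, 103, 128, 137, 146, 154, 160]

Fragments:
  [0,1): 1 bp
  [1,9): 8 bp
  [9,16): 7 bp
  [16,24): 8 bp
  [24,31): 7 bp
  [31,36): 5 bp
  [36,43): 7 bp
  [43,58): 15 bp
  [58,69): 11 bp
  [69,73): 4 bp
  [73,80): 7 bp
  [80,88): 8 bp
  [88,93): 5 bp
  [93,103): 10 bp
  [103,128): 25 bp
  [128,137): 9 bp
  [137,146): 9 bp
  [146,154): 8 bp
  [154,160): 6 bp
  [160,181): 21 bp

[1,4,5,5,6,7,7,7,7,8,8,8,8,9,9,10,11,15,21,25]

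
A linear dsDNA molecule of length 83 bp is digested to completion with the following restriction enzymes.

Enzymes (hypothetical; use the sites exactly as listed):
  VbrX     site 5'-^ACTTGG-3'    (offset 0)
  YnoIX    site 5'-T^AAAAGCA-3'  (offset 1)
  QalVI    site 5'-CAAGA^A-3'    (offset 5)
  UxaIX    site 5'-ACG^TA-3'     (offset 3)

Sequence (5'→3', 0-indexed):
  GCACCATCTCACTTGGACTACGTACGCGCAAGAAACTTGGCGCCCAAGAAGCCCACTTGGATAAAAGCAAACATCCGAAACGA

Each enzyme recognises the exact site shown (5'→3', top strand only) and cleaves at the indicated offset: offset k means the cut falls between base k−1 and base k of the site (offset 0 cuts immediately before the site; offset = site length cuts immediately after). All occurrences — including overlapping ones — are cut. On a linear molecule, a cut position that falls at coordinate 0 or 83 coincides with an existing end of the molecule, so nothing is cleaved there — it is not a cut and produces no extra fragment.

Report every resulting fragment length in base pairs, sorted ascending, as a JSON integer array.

Site scan:
  VbrX ACTTGG/0: at [10, 34, 54] ⇒ [10, 34, 54]
  YnoIX TAAAAGCA/1: at [61] ⇒ [62]
  QalVI CAAGAA/5: at [28, 44] ⇒ [33, 49]
  UxaIX ACGTA/3: at [19] ⇒ [22]

All cut coordinates (distinct, sorted): [10, 22, 33, 34, 49, 54, 62]

Fragments:
  [0,10): 10 bp
  [10,22): 12 bp
  [22,33): 11 bp
  [33,34): 1 bp
  [34,49): 15 bp
  [49,54): 5 bp
  [54,62): 8 bp
  [62,83): 21 bp

[1,5,8,10,11,12,15,21]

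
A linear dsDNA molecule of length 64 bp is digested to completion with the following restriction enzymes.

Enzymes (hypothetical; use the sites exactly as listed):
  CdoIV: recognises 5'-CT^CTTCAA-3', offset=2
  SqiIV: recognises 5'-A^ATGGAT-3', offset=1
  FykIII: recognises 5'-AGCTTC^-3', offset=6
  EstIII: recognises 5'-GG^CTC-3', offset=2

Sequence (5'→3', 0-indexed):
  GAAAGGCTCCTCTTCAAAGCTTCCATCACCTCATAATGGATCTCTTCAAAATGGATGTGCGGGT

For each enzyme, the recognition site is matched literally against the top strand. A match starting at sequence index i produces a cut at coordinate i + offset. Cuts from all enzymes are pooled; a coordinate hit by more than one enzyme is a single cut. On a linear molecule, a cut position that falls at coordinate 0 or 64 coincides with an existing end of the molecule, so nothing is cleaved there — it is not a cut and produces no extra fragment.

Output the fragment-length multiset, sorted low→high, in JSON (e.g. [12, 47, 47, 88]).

Per-enzyme occurrences:
  CdoIV CTCTTCAA/2: at [9, 41] ⇒ [11, 43]
  SqiIV AATGGAT/1: at [34, 49] ⇒ [35, 50]
  FykIII AGCTTC/6: at [17] ⇒ [23]
  EstIII GGCTC/2: at [4] ⇒ [6]

Pooled cuts: [6, 11, 23, 35, 43, 50]

Fragment lengths:
  [0,6): 6 bp
  [6,11): 5 bp
  [11,23): 12 bp
  [23,35): 12 bp
  [35,43): 8 bp
  [43,50): 7 bp
  [50,64): 14 bp

[5,6,7,8,12,12,14]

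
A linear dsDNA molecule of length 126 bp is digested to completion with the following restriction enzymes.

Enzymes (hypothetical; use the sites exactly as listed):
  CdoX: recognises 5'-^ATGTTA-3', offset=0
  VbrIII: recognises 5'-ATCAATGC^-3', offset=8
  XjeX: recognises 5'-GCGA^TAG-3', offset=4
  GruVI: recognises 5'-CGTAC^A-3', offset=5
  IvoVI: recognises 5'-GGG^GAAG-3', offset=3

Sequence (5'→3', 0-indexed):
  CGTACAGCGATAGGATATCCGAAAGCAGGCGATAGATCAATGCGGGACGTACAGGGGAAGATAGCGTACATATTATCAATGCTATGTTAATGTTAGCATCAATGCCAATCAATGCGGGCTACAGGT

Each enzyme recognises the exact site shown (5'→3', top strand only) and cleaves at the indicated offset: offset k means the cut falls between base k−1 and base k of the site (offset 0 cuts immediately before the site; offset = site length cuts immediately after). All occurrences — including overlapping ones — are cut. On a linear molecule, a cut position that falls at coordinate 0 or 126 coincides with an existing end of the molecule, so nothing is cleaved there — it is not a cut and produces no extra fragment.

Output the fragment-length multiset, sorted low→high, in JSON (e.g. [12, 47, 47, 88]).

Per-enzyme occurrences:
  CdoX (ATGTTA, off=0): starts [83, 89] → cuts [83, 89]
  VbrIII (ATCAATGC, off=8): starts [35, 74, 97, 107] → cuts [43, 82, 105, 115]
  XjeX (GCGATAG, off=4): starts [6, 28] → cuts [10, 32]
  GruVI (CGTACA, off=5): starts [0, 47, 64] → cuts [5, 52, 69]
  IvoVI (GGGGAAG, off=3): starts [53] → cuts [56]

All cut coordinates (distinct, sorted): [5, 10, 32, 43, 52, 56, 69, 82, 83, 89, 105, 115]

Fragments:
  [0,5): 5 bp
  [5,10): 5 bp
  [10,32): 22 bp
  [32,43): 11 bp
  [43,52): 9 bp
  [52,56): 4 bp
  [56,69): 13 bp
  [69,82): 13 bp
  [82,83): 1 bp
  [83,89): 6 bp
  [89,105): 16 bp
  [105,115): 10 bp
  [115,126): 11 bp

[1,4,5,5,6,9,10,11,11,13,13,16,22]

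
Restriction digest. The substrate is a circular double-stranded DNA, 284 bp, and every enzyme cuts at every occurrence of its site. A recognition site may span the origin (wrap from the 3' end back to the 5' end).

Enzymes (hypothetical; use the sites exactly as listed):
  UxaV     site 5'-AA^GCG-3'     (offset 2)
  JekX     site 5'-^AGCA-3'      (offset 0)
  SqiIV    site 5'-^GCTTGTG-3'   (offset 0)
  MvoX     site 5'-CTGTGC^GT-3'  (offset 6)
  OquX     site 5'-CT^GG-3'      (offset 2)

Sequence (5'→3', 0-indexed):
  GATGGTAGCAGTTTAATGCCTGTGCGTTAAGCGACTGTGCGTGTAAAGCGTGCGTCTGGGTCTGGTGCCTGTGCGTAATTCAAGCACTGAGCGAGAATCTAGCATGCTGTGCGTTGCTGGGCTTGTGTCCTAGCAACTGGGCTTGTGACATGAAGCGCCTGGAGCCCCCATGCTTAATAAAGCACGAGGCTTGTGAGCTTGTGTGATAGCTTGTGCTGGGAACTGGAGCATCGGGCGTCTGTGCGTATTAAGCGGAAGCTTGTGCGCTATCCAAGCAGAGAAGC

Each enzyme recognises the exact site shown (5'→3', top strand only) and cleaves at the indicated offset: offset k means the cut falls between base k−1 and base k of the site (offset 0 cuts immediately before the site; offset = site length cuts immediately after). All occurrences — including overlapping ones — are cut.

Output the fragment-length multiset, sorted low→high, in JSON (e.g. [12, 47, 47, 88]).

[2,2,2,5,6,6,6,6,7,7,7,7,8,8,8,8,9,9,10,10,11,11,12,12,14,16,18,18,19,20]

Per-enzyme occurrences:
  UxaV AAGCG/2: at [28, 45, 152, 249, 280] ⇒ [30, 47, 154, 251, 282]
  JekX AGCA/0: at [6, 82, 100, 131, 180, 226, 273] ⇒ [6, 82, 100, 131, 180, 226, 273]
  SqiIV GCTTGTG/0: at [120, 140, 188, 196, 208, 257] ⇒ [120, 140, 188, 196, 208, 257]
  MvoX CTGTGCGT/6: at [19, 34, 68, 106, 238] ⇒ [25, 40, 74, 112, 244]
  OquX CTGG/2: at [55, 61, 116, 136, 158, 215, 222] ⇒ [57, 63, 118, 138, 160, 217, 224]

Pooled cuts: [6, 25, 30, 40, 47, 57, 63, 74, 82, 100, 112, 118, 120, 131, 138, 140, 154, 160, 180, 188, 196, 208, 217, 224, 226, 244, 251, 257, 273, 282]

Fragment lengths:
  6→25: 19 bp
  25→30: 5 bp
  30→40: 10 bp
  40→47: 7 bp
  47→57: 10 bp
  57→63: 6 bp
  63→74: 11 bp
  74→82: 8 bp
  82→100: 18 bp
  100→112: 12 bp
  112→118: 6 bp
  118→120: 2 bp
  120→131: 11 bp
  131→138: 7 bp
  138→140: 2 bp
  140→154: 14 bp
  154→160: 6 bp
  160→180: 20 bp
  180→188: 8 bp
  188→196: 8 bp
  196→208: 12 bp
  208→217: 9 bp
  217→224: 7 bp
  224→226: 2 bp
  226→244: 18 bp
  244→251: 7 bp
  251→257: 6 bp
  257→273: 16 bp
  273→282: 9 bp
  282→6 (wrap): 284-282+6 = 8 bp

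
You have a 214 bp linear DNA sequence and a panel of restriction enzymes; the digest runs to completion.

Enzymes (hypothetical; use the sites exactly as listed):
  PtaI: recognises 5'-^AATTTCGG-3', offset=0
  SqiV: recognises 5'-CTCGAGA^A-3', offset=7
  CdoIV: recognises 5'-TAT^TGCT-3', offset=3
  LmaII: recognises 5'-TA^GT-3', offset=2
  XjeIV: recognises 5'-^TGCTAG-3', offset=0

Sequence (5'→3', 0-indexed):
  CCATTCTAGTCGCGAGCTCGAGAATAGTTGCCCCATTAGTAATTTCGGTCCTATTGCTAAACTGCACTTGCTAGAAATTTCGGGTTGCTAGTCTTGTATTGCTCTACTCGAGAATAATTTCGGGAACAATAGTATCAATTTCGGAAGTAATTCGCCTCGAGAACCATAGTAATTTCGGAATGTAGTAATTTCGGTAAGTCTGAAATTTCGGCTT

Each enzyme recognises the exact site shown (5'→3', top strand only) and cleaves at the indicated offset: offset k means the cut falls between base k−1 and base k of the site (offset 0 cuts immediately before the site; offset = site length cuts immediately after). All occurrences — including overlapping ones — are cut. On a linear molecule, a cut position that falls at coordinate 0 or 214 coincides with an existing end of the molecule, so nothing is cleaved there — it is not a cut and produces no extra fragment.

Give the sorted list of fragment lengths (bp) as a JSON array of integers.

Site scan:
  PtaI (AATTTCGG, off=0): starts [40, 75, 115, 136, 170, 186, 203] → cuts [40, 75, 115, 136, 170, 186, 203]
  SqiV (CTCGAGAA, off=7): starts [16, 106, 155] → cuts [23, 113, 162]
  CdoIV (TATTGCT, off=3): starts [51, 96] → cuts [54, 99]
  LmaII (TAGT, off=2): starts [6, 24, 36, 88, 129, 166, 182] → cuts [8, 26, 38, 90, 131, 168, 184]
  XjeIV (TGCTAG, off=0): starts [68, 85] → cuts [68, 85]

All cut coordinates (distinct, sorted): [8, 23, 26, 38, 40, 54, 68, 75, 85, 90, 99, 113, 115, 131, 136, 162, 168, 170, 184, 186, 203]

Fragment lengths:
  [0,8): 8 bp
  [8,23): 15 bp
  [23,26): 3 bp
  [26,38): 12 bp
  [38,40): 2 bp
  [40,54): 14 bp
  [54,68): 14 bp
  [68,75): 7 bp
  [75,85): 10 bp
  [85,90): 5 bp
  [90,99): 9 bp
  [99,113): 14 bp
  [113,115): 2 bp
  [115,131): 16 bp
  [131,136): 5 bp
  [136,162): 26 bp
  [162,168): 6 bp
  [168,170): 2 bp
  [170,184): 14 bp
  [184,186): 2 bp
  [186,203): 17 bp
  [203,214): 11 bp

[2,2,2,2,3,5,5,6,7,8,9,10,11,12,14,14,14,14,15,16,17,26]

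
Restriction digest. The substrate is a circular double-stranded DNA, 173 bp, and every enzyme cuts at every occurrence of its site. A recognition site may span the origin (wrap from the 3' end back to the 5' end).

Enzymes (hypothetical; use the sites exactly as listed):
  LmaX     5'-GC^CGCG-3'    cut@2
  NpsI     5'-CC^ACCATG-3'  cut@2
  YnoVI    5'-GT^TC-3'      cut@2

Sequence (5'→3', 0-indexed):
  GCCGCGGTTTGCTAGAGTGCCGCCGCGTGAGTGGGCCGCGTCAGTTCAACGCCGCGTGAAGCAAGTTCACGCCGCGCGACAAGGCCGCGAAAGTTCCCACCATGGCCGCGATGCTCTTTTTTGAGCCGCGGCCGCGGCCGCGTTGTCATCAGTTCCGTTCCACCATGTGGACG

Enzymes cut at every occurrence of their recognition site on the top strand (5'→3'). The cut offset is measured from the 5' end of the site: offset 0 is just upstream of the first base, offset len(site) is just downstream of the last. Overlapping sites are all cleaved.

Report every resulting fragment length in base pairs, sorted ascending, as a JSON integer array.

Site scan:
  LmaX (GCCGCG, off=2): starts [0, 21, 34, 50, 70, 83, 104, 124, 130, 136] → cuts [2, 23, 36, 52, 72, 85, 106, 126, 132, 138]
  NpsI (CCACCATG, off=2): starts [96, 159] → cuts [98, 161]
  YnoVI (GTTC, off=2): starts [43, 64, 92, 151, 156] → cuts [45, 66, 94, 153, 158]

Pooled cuts: [2, 23, 36, 45, 52, 66, 72, 85, 94, 98, 106, 126, 132, 138, 153, 158, 161]

Fragments:
  2→23: 21 bp
  23→36: 13 bp
  36→45: 9 bp
  45→52: 7 bp
  52→66: 14 bp
  66→72: 6 bp
  72→85: 13 bp
  85→94: 9 bp
  94→98: 4 bp
  98→106: 8 bp
  106→126: 20 bp
  126→132: 6 bp
  132→138: 6 bp
  138→153: 15 bp
  153→158: 5 bp
  158→161: 3 bp
  161→2 (wrap): 173-161+2 = 14 bp

[3,4,5,6,6,6,7,8,9,9,13,13,14,14,15,20,21]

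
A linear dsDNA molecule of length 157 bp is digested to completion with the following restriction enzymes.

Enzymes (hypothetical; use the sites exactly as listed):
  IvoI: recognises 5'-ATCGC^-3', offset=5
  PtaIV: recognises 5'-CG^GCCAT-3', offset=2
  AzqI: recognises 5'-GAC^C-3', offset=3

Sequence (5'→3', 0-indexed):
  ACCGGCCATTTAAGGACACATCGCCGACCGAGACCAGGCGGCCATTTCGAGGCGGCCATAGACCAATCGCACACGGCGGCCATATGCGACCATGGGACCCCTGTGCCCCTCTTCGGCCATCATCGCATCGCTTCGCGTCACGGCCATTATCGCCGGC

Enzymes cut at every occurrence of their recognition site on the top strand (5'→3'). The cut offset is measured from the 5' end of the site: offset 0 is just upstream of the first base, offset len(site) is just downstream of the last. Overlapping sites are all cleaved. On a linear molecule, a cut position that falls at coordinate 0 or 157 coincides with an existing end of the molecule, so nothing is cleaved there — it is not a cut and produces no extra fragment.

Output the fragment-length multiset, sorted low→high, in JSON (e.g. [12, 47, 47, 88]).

[4,4,4,5,6,6,7,8,8,9,11,11,11,12,14,17,20]

Per-enzyme occurrences:
  IvoI (ATCGC, off=5): starts [19, 65, 121, 126, 148] → cuts [24, 70, 126, 131, 153]
  PtaIV (CGGCCAT, off=2): starts [2, 38, 52, 76, 113, 140] → cuts [4, 40, 54, 78, 115, 142]
  AzqI (GACC, off=3): starts [25, 31, 60, 87, 95] → cuts [28, 34, 63, 90, 98]

All cut coordinates (distinct, sorted): [4, 24, 28, 34, 40, 54, 63, 70, 78, 90, 98, 115, 126, 131, 142, 153]

Fragments:
  [0,4): 4 bp
  [4,24): 20 bp
  [24,28): 4 bp
  [28,34): 6 bp
  [34,40): 6 bp
  [40,54): 14 bp
  [54,63): 9 bp
  [63,70): 7 bp
  [70,78): 8 bp
  [78,90): 12 bp
  [90,98): 8 bp
  [98,115): 17 bp
  [115,126): 11 bp
  [126,131): 5 bp
  [131,142): 11 bp
  [142,153): 11 bp
  [153,157): 4 bp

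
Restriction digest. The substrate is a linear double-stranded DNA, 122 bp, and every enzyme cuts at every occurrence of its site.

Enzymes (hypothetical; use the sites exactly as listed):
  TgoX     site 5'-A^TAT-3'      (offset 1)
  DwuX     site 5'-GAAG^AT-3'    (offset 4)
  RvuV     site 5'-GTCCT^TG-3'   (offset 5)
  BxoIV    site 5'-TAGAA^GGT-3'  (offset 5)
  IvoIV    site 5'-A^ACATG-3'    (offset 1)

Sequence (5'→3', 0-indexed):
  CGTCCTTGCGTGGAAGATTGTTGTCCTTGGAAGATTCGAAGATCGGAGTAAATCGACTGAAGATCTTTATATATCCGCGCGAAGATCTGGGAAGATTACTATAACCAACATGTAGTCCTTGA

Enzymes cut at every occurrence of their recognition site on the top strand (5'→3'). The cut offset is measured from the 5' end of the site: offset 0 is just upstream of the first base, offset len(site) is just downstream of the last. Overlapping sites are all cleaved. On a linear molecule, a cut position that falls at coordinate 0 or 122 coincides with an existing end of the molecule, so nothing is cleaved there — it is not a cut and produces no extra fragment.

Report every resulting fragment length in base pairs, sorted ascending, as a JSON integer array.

[2,3,6,6,7,8,10,10,11,12,13,13,21]

Scan for sites:
  TgoX ATAT/1: at [68, 70] ⇒ [69, 71]
  DwuX GAAGAT/4: at [12, 29, 37, 58, 80, 90] ⇒ [16, 33, 41, 62, 84, 94]
  RvuV GTCCTTG/5: at [1, 22, 114] ⇒ [6, 27, 119]
  BxoIV (TAGAAGGT, off=5): no sites
  IvoIV AACATG/1: at [106] ⇒ [107]

All cut coordinates (distinct, sorted): [6, 16, 27, 33, 41, 62, 69, 71, 84, 94, 107, 119]

Fragments:
  [0,6): 6 bp
  [6,16): 10 bp
  [16,27): 11 bp
  [27,33): 6 bp
  [33,41): 8 bp
  [41,62): 21 bp
  [62,69): 7 bp
  [69,71): 2 bp
  [71,84): 13 bp
  [84,94): 10 bp
  [94,107): 13 bp
  [107,119): 12 bp
  [119,122): 3 bp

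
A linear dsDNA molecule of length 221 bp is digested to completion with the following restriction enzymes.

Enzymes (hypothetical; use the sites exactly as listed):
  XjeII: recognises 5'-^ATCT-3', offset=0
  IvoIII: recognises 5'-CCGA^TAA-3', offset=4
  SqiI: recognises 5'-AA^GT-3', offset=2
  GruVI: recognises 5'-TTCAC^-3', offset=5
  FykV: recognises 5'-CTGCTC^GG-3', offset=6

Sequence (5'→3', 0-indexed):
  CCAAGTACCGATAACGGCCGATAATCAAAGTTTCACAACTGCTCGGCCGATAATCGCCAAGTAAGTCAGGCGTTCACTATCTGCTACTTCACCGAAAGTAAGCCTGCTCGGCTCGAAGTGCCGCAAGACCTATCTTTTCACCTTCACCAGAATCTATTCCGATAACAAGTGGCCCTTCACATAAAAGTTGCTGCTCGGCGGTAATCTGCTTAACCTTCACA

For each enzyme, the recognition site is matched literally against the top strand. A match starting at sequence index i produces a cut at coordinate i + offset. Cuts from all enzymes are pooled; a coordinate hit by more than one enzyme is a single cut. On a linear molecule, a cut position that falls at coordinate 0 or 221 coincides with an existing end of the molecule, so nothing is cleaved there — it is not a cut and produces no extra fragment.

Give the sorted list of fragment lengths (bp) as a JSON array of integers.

[1,1,4,4,4,5,6,6,6,6,7,7,7,8,8,8,10,10,10,10,11,12,12,13,14,14,17]

Site scan:
  XjeII ATCT/0: at [78, 131, 151, 203] ⇒ [78, 131, 151, 203]
  IvoIII CCGATAA/4: at [7, 17, 46, 158] ⇒ [11, 21, 50, 162]
  SqiI AAGT/2: at [2, 27, 58, 62, 95, 115, 166, 184] ⇒ [4, 29, 60, 64, 97, 117, 168, 186]
  GruVI TTCAC/5: at [31, 72, 87, 136, 142, 175, 215] ⇒ [36, 77, 92, 141, 147, 180, 220]
  FykV CTGCTCGG/6: at [38, 103, 190] ⇒ [44, 109, 196]

Pooled cuts: [4, 11, 21, 29, 36, 44, 50, 60, 64, 77, 78, 92, 97, 109, 117, 131, 141, 147, 151, 162, 168, 180, 186, 196, 203, 220]

Fragment lengths:
  [0,4): 4 bp
  [4,11): 7 bp
  [11,21): 10 bp
  [21,29): 8 bp
  [29,36): 7 bp
  [36,44): 8 bp
  [44,50): 6 bp
  [50,60): 10 bp
  [60,64): 4 bp
  [64,77): 13 bp
  [77,78): 1 bp
  [78,92): 14 bp
  [92,97): 5 bp
  [97,109): 12 bp
  [109,117): 8 bp
  [117,131): 14 bp
  [131,141): 10 bp
  [141,147): 6 bp
  [147,151): 4 bp
  [151,162): 11 bp
  [162,168): 6 bp
  [168,180): 12 bp
  [180,186): 6 bp
  [186,196): 10 bp
  [196,203): 7 bp
  [203,220): 17 bp
  [220,221): 1 bp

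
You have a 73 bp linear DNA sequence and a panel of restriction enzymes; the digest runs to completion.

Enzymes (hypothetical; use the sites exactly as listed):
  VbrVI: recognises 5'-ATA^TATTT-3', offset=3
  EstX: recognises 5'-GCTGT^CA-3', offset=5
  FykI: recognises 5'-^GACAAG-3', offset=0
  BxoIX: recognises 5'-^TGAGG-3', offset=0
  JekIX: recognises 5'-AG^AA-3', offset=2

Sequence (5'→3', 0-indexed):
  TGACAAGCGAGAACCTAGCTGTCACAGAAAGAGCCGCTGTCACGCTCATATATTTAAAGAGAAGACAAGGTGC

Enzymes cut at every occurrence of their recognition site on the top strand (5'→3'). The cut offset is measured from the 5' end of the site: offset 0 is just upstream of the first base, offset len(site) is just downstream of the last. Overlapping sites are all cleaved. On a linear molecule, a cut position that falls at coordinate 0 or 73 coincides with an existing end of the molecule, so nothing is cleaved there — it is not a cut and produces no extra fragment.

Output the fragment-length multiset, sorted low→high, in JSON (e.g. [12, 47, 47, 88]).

Per-enzyme occurrences:
  VbrVI (ATATATTT, off=3): starts [47] → cuts [50]
  EstX (GCTGTCA, off=5): starts [17, 35] → cuts [22, 40]
  FykI (GACAAG, off=0): starts [1, 63] → cuts [1, 63]
  BxoIX (TGAGG, off=0): no sites
  JekIX (AGAA, off=2): starts [9, 25, 59] → cuts [11, 27, 61]

All cut coordinates (distinct, sorted): [1, 11, 22, 27, 40, 50, 61, 63]

Fragment lengths:
  [0,1): 1 bp
  [1,11): 10 bp
  [11,22): 11 bp
  [22,27): 5 bp
  [27,40): 13 bp
  [40,50): 10 bp
  [50,61): 11 bp
  [61,63): 2 bp
  [63,73): 10 bp

[1,2,5,10,10,10,11,11,13]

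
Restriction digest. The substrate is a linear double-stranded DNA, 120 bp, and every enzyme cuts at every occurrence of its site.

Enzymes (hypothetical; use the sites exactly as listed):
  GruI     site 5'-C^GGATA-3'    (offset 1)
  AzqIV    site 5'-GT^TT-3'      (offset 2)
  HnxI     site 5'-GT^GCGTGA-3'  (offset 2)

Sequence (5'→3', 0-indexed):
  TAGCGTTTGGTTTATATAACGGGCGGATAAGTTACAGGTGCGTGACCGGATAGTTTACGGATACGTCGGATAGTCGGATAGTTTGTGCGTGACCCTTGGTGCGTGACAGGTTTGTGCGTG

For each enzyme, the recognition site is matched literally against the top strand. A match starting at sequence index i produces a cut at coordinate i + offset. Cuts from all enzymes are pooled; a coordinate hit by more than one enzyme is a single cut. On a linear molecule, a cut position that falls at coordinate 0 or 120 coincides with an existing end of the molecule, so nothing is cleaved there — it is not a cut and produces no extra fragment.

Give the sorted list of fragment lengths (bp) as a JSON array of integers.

Scan for sites:
  GruI CGGATA/1: at [23, 46, 57, 66, 74] ⇒ [24, 47, 58, 67, 75]
  AzqIV GTTT/2: at [4, 9, 52, 80, 109] ⇒ [6, 11, 54, 82, 111]
  HnxI GTGCGTGA/2: at [37, 84, 98] ⇒ [39, 86, 100]

All cut coordinates (distinct, sorted): [6, 11, 24, 39, 47, 54, 58, 67, 75, 82, 86, 100, 111]

Fragment lengths:
  [0,6): 6 bp
  [6,11): 5 bp
  [11,24): 13 bp
  [24,39): 15 bp
  [39,47): 8 bp
  [47,54): 7 bp
  [54,58): 4 bp
  [58,67): 9 bp
  [67,75): 8 bp
  [75,82): 7 bp
  [82,86): 4 bp
  [86,100): 14 bp
  [100,111): 11 bp
  [111,120): 9 bp

[4,4,5,6,7,7,8,8,9,9,11,13,14,15]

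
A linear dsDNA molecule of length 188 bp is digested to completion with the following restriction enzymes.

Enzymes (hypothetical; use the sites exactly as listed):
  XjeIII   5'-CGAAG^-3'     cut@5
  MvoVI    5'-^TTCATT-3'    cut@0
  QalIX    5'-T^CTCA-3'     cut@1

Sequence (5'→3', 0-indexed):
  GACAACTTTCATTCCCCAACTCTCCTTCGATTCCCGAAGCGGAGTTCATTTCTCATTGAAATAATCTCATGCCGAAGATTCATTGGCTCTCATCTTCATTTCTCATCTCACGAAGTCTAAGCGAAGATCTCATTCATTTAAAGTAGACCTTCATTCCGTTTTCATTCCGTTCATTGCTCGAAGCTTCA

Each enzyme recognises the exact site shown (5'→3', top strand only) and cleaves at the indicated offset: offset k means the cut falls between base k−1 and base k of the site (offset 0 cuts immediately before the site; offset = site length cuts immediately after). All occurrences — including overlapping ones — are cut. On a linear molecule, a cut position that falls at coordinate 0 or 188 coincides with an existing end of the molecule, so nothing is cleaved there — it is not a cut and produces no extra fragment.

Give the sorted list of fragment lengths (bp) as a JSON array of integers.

[1,2,4,5,5,5,6,7,7,7,9,9,10,11,11,12,14,14,17,32]

Scan for sites:
  XjeIII CGAAG/5: at [34, 72, 110, 121, 178] ⇒ [39, 77, 115, 126, 183]
  MvoVI TTCATT/0: at [7, 44, 78, 94, 132, 149, 160, 169] ⇒ [7, 44, 78, 94, 132, 149, 160, 169]
  QalIX TCTCA/1: at [50, 64, 87, 100, 105, 127] ⇒ [51, 65, 88, 101, 106, 128]

Pooled cuts: [7, 39, 44, 51, 65, 77, 78, 88, 94, 101, 106, 115, 126, 128, 132, 149, 160, 169, 183]

Fragments:
  [0,7): 7 bp
  [7,39): 32 bp
  [39,44): 5 bp
  [44,51): 7 bp
  [51,65): 14 bp
  [65,77): 12 bp
  [77,78): 1 bp
  [78,88): 10 bp
  [88,94): 6 bp
  [94,101): 7 bp
  [101,106): 5 bp
  [106,115): 9 bp
  [115,126): 11 bp
  [126,128): 2 bp
  [128,132): 4 bp
  [132,149): 17 bp
  [149,160): 11 bp
  [160,169): 9 bp
  [169,183): 14 bp
  [183,188): 5 bp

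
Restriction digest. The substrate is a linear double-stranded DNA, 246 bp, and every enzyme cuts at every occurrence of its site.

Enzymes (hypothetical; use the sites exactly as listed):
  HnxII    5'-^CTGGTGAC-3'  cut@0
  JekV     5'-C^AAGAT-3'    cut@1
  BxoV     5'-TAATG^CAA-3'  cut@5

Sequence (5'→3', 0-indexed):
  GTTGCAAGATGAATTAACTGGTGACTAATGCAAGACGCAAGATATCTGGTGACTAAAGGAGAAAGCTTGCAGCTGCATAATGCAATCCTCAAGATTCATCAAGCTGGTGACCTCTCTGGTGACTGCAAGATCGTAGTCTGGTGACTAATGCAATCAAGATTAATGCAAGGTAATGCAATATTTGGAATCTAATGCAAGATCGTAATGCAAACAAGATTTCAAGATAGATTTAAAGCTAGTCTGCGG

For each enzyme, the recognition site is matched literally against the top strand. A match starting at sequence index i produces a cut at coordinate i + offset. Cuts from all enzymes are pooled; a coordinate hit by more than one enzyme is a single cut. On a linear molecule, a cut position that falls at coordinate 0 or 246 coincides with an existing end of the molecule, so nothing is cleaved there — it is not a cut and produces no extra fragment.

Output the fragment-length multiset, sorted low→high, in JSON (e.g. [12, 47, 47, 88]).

[1,5,5,5,7,8,8,8,10,10,11,11,12,12,12,13,13,13,19,26,37]

Per-enzyme occurrences:
  HnxII (CTGGTGAC, off=0): starts [17, 45, 103, 115, 137] → cuts [17, 45, 103, 115, 137]
  JekV (CAAGAT, off=1): starts [4, 37, 89, 125, 154, 194, 211, 219] → cuts [5, 38, 90, 126, 155, 195, 212, 220]
  BxoV (TAATGCAA, off=5): starts [25, 77, 145, 160, 170, 189, 202] → cuts [30, 82, 150, 165, 175, 194, 207]

All cut coordinates (distinct, sorted): [5, 17, 30, 38, 45, 82, 90, 103, 115, 126, 137, 150, 155, 165, 175, 194, 195, 207, 212, 220]

Fragments:
  [0,5): 5 bp
  [5,17): 12 bp
  [17,30): 13 bp
  [30,38): 8 bp
  [38,45): 7 bp
  [45,82): 37 bp
  [82,90): 8 bp
  [90,103): 13 bp
  [103,115): 12 bp
  [115,126): 11 bp
  [126,137): 11 bp
  [137,150): 13 bp
  [150,155): 5 bp
  [155,165): 10 bp
  [165,175): 10 bp
  [175,194): 19 bp
  [194,195): 1 bp
  [195,207): 12 bp
  [207,212): 5 bp
  [212,220): 8 bp
  [220,246): 26 bp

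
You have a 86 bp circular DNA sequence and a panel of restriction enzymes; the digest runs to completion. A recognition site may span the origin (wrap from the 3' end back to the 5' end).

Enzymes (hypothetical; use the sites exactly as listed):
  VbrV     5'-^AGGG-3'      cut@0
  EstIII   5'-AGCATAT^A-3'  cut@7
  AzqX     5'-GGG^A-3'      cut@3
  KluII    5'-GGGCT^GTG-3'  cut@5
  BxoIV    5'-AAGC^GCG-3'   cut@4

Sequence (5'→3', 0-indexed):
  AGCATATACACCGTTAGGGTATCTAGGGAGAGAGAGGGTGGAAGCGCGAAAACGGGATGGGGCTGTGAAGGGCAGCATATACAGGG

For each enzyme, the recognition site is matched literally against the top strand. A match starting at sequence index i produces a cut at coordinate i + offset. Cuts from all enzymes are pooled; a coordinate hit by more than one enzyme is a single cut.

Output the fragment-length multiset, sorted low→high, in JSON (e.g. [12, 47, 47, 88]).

Site scan:
  VbrV (AGGG, off=0): starts [15, 24, 34, 68, 82] → cuts [15, 24, 34, 68, 82]
  EstIII (AGCATATA, off=7): starts [0, 73] → cuts [7, 80]
  AzqX (GGGA, off=3): starts [25, 53, 83] → cuts [0, 28, 56]
  KluII (GGGCTGTG, off=5): starts [59] → cuts [64]
  BxoIV (AAGCGCG, off=4): starts [41] → cuts [45]

All cut coordinates (distinct, sorted): [0, 7, 15, 24, 28, 34, 45, 56, 64, 68, 80, 82]

Fragment lengths:
  0→7: 7 bp
  7→15: 8 bp
  15→24: 9 bp
  24→28: 4 bp
  28→34: 6 bp
  34→45: 11 bp
  45→56: 11 bp
  56→64: 8 bp
  64→68: 4 bp
  68→80: 12 bp
  80→82: 2 bp
  82→0 (wrap): 86-82+0 = 4 bp

[2,4,4,4,6,7,8,8,9,11,11,12]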